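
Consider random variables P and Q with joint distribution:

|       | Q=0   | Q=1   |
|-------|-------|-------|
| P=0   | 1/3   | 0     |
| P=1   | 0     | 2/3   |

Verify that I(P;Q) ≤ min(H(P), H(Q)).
Marginal P(P) (row sums):
  P(P=0) = 1/3 + 0 = 1/3
  P(P=1) = 0 + 2/3 = 2/3
Marginal P(Q) (column sums):
  P(Q=0) = 1/3 + 0 = 1/3
  P(Q=1) = 0 + 2/3 = 2/3

H(P) = -[(1/3)·log₂(1/3) + (2/3)·log₂(2/3)]
  = 0.5283 + 0.3900
  = 0.9183 bits
H(Q) = -[(1/3)·log₂(1/3) + (2/3)·log₂(2/3)]
  = 0.5283 + 0.3900
  = 0.9183 bits
H(P,Q) = -[(1/3)·log₂(1/3) + (2/3)·log₂(2/3)]
  = 0.5283 + 0.3900
  = 0.9183 bits

I(P;Q) = H(P) + H(Q) - H(P,Q)
  = 0.9183 + 0.9183 - 0.9183
  = 0.9183 bits

min(H(P), H(Q)) = min(0.9183, 0.9183) = 0.9183 bits
Since 0.9183 ≤ 0.9183, the bound is satisfied ✓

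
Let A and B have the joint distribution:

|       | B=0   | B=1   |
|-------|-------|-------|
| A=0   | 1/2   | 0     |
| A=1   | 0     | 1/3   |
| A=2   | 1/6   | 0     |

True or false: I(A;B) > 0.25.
Marginal P(A) (row sums):
  P(A=0) = 1/2 + 0 = 1/2
  P(A=1) = 0 + 1/3 = 1/3
  P(A=2) = 1/6 + 0 = 1/6
Marginal P(B) (column sums):
  P(B=0) = 1/2 + 0 + 1/6 = 2/3
  P(B=1) = 0 + 1/3 + 0 = 1/3

H(A) = -[(1/2)·log₂(1/2) + (1/3)·log₂(1/3) + (1/6)·log₂(1/6)]
  = 0.5000 + 0.5283 + 0.4308
  = 1.4591 bits
H(B) = -[(2/3)·log₂(2/3) + (1/3)·log₂(1/3)]
  = 0.3900 + 0.5283
  = 0.9183 bits
H(A,B) = -[(1/2)·log₂(1/2) + (1/3)·log₂(1/3) + (1/6)·log₂(1/6)]
  = 0.5000 + 0.5283 + 0.4308
  = 1.4591 bits

I(A;B) = H(A) + H(B) - H(A,B)
  = 1.4591 + 0.9183 - 1.4591
  = 0.9183 bits

True. I(A;B) = 0.9183 bits, which is > 0.25 bits.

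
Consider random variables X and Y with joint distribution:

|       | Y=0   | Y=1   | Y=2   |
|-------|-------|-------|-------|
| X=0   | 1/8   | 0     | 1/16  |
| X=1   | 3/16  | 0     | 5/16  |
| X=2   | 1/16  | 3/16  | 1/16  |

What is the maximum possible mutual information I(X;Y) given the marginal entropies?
The upper bound on mutual information is I(X;Y) ≤ min(H(X), H(Y)).

Marginal P(X) (row sums):
  P(X=0) = 1/8 + 0 + 1/16 = 3/16
  P(X=1) = 3/16 + 0 + 5/16 = 1/2
  P(X=2) = 1/16 + 3/16 + 1/16 = 5/16
Marginal P(Y) (column sums):
  P(Y=0) = 1/8 + 3/16 + 1/16 = 3/8
  P(Y=1) = 0 + 0 + 3/16 = 3/16
  P(Y=2) = 1/16 + 5/16 + 1/16 = 7/16

H(X) = -[(3/16)·log₂(3/16) + (1/2)·log₂(1/2) + (5/16)·log₂(5/16)]
  = 0.4528 + 0.5000 + 0.5244
  = 1.4772 bits
H(Y) = -[(3/8)·log₂(3/8) + (3/16)·log₂(3/16) + (7/16)·log₂(7/16)]
  = 0.5306 + 0.4528 + 0.5218
  = 1.5052 bits

Maximum possible I(X;Y) = min(1.4772, 1.5052) = 1.4772 bits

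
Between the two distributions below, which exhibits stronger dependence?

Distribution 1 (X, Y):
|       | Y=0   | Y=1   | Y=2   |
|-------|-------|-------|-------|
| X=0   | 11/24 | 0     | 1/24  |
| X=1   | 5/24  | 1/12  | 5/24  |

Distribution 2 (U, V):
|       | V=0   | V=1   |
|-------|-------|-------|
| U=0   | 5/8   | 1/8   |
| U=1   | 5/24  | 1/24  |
Distribution 1 (X, Y):
Marginal P(X) (row sums):
  P(X=0) = 11/24 + 0 + 1/24 = 1/2
  P(X=1) = 5/24 + 1/12 + 5/24 = 1/2
Marginal P(Y) (column sums):
  P(Y=0) = 11/24 + 5/24 = 2/3
  P(Y=1) = 0 + 1/12 = 1/12
  P(Y=2) = 1/24 + 5/24 = 1/4

H(X) = -[(1/2)·log₂(1/2) + (1/2)·log₂(1/2)]
  = 0.5000 + 0.5000
  = 1.0000 bits
H(Y) = -[(2/3)·log₂(2/3) + (1/12)·log₂(1/12) + (1/4)·log₂(1/4)]
  = 0.3900 + 0.2987 + 0.5000
  = 1.1887 bits
H(X,Y) = -[(11/24)·log₂(11/24) + (1/24)·log₂(1/24) + (5/24)·log₂(5/24) + (1/12)·log₂(1/12) + (5/24)·log₂(5/24)]
  = 0.5159 + 0.1910 + 0.4715 + 0.2987 + 0.4715
  = 1.9486 bits

I(X;Y) = H(X) + H(Y) - H(X,Y)
  = 1.0000 + 1.1887 - 1.9486
  = 0.2401 bits

Distribution 2 (U, V):
Marginal P(U) (row sums):
  P(U=0) = 5/8 + 1/8 = 3/4
  P(U=1) = 5/24 + 1/24 = 1/4
Marginal P(V) (column sums):
  P(V=0) = 5/8 + 5/24 = 5/6
  P(V=1) = 1/8 + 1/24 = 1/6

H(U) = -[(3/4)·log₂(3/4) + (1/4)·log₂(1/4)]
  = 0.3113 + 0.5000
  = 0.8113 bits
H(V) = -[(5/6)·log₂(5/6) + (1/6)·log₂(1/6)]
  = 0.2192 + 0.4308
  = 0.6500 bits
H(U,V) = -[(5/8)·log₂(5/8) + (1/8)·log₂(1/8) + (5/24)·log₂(5/24) + (1/24)·log₂(1/24)]
  = 0.4238 + 0.3750 + 0.4715 + 0.1910
  = 1.4613 bits

I(U;V) = H(U) + H(V) - H(U,V)
  = 0.8113 + 0.6500 - 1.4613
  = 0.0000 bits

I(X;Y) = 0.2401 bits > I(U;V) = 0.0000 bits, so (X, Y) has the higher mutual information (stronger dependence).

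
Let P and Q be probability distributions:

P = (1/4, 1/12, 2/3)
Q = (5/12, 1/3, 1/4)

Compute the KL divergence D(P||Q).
D(P||Q) = Σ P(i) log₂(P(i)/Q(i))
  i=0: (1/4) × log₂((1/4)/(5/12)) = (1/4) × log₂(3/5) = -0.1842
  i=1: (1/12) × log₂((1/12)/(1/3)) = (1/12) × log₂(1/4) = -0.1667
  i=2: (2/3) × log₂((2/3)/(1/4)) = (2/3) × log₂(8/3) = 0.9434
D(P||Q) = -0.1842 - 0.1667 + 0.9434
  = 0.5925 bits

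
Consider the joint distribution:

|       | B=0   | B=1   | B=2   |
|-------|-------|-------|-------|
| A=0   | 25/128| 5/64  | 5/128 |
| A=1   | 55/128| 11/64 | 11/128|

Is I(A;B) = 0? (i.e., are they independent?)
Marginal P(A) (row sums):
  P(A=0) = 25/128 + 5/64 + 5/128 = 5/16
  P(A=1) = 55/128 + 11/64 + 11/128 = 11/16
Marginal P(B) (column sums):
  P(B=0) = 25/128 + 55/128 = 5/8
  P(B=1) = 5/64 + 11/64 = 1/4
  P(B=2) = 5/128 + 11/128 = 1/8

A and B are independent iff P(A=i,B=j) = P(A=i)·P(B=j) for every cell.
  P(A=0)·P(B=0) = 5/16 × 5/8 = 25/128 = P(A=0,B=0) ✓
  P(A=0)·P(B=1) = 5/16 × 1/4 = 5/64 = P(A=0,B=1) ✓
  P(A=0)·P(B=2) = 5/16 × 1/8 = 5/128 = P(A=0,B=2) ✓
  P(A=1)·P(B=0) = 11/16 × 5/8 = 55/128 = P(A=1,B=0) ✓
  P(A=1)·P(B=1) = 11/16 × 1/4 = 11/64 = P(A=1,B=1) ✓
  P(A=1)·P(B=2) = 11/16 × 1/8 = 11/128 = P(A=1,B=2) ✓

Yes, A and B are independent: every cell factors, so I(A;B) = 0 bits.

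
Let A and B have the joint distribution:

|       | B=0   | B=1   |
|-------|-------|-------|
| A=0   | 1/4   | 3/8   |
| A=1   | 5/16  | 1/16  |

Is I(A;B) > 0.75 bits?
Marginal P(A) (row sums):
  P(A=0) = 1/4 + 3/8 = 5/8
  P(A=1) = 5/16 + 1/16 = 3/8
Marginal P(B) (column sums):
  P(B=0) = 1/4 + 5/16 = 9/16
  P(B=1) = 3/8 + 1/16 = 7/16

H(A) = -[(5/8)·log₂(5/8) + (3/8)·log₂(3/8)]
  = 0.4238 + 0.5306
  = 0.9544 bits
H(B) = -[(9/16)·log₂(9/16) + (7/16)·log₂(7/16)]
  = 0.4669 + 0.5218
  = 0.9887 bits
H(A,B) = -[(1/4)·log₂(1/4) + (3/8)·log₂(3/8) + (5/16)·log₂(5/16) + (1/16)·log₂(1/16)]
  = 0.5000 + 0.5306 + 0.5244 + 0.2500
  = 1.8050 bits

I(A;B) = H(A) + H(B) - H(A,B)
  = 0.9544 + 0.9887 - 1.8050
  = 0.1381 bits

No. I(A;B) = 0.1381 bits, which is ≤ 0.75 bits.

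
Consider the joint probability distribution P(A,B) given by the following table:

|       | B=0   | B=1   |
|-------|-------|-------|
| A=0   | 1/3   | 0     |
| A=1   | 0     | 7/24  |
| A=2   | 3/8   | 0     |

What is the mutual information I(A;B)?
Marginal P(A) (row sums):
  P(A=0) = 1/3 + 0 = 1/3
  P(A=1) = 0 + 7/24 = 7/24
  P(A=2) = 3/8 + 0 = 3/8
Marginal P(B) (column sums):
  P(B=0) = 1/3 + 0 + 3/8 = 17/24
  P(B=1) = 0 + 7/24 + 0 = 7/24

H(A) = -[(1/3)·log₂(1/3) + (7/24)·log₂(7/24) + (3/8)·log₂(3/8)]
  = 0.5283 + 0.5185 + 0.5306
  = 1.5774 bits
H(B) = -[(17/24)·log₂(17/24) + (7/24)·log₂(7/24)]
  = 0.3524 + 0.5185
  = 0.8709 bits
H(A,B) = -[(1/3)·log₂(1/3) + (7/24)·log₂(7/24) + (3/8)·log₂(3/8)]
  = 0.5283 + 0.5185 + 0.5306
  = 1.5774 bits

I(A;B) = H(A) + H(B) - H(A,B)
  = 1.5774 + 0.8709 - 1.5774
  = 0.8709 bits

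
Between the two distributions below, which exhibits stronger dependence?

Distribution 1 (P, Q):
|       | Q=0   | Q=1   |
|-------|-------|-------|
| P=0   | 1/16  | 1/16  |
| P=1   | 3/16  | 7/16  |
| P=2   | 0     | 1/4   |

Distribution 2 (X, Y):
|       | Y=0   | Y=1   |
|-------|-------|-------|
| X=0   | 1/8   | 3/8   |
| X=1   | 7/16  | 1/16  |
Distribution 1 (P, Q):
Marginal P(P) (row sums):
  P(P=0) = 1/16 + 1/16 = 1/8
  P(P=1) = 3/16 + 7/16 = 5/8
  P(P=2) = 0 + 1/4 = 1/4
Marginal P(Q) (column sums):
  P(Q=0) = 1/16 + 3/16 + 0 = 1/4
  P(Q=1) = 1/16 + 7/16 + 1/4 = 3/4

H(P) = -[(1/8)·log₂(1/8) + (5/8)·log₂(5/8) + (1/4)·log₂(1/4)]
  = 0.3750 + 0.4238 + 0.5000
  = 1.2988 bits
H(Q) = -[(1/4)·log₂(1/4) + (3/4)·log₂(3/4)]
  = 0.5000 + 0.3113
  = 0.8113 bits
H(P,Q) = -[(1/16)·log₂(1/16) + (1/16)·log₂(1/16) + (3/16)·log₂(3/16) + (7/16)·log₂(7/16) + (1/4)·log₂(1/4)]
  = 0.2500 + 0.2500 + 0.4528 + 0.5218 + 0.5000
  = 1.9746 bits

I(P;Q) = H(P) + H(Q) - H(P,Q)
  = 1.2988 + 0.8113 - 1.9746
  = 0.1355 bits

Distribution 2 (X, Y):
Marginal P(X) (row sums):
  P(X=0) = 1/8 + 3/8 = 1/2
  P(X=1) = 7/16 + 1/16 = 1/2
Marginal P(Y) (column sums):
  P(Y=0) = 1/8 + 7/16 = 9/16
  P(Y=1) = 3/8 + 1/16 = 7/16

H(X) = -[(1/2)·log₂(1/2) + (1/2)·log₂(1/2)]
  = 0.5000 + 0.5000
  = 1.0000 bits
H(Y) = -[(9/16)·log₂(9/16) + (7/16)·log₂(7/16)]
  = 0.4669 + 0.5218
  = 0.9887 bits
H(X,Y) = -[(1/8)·log₂(1/8) + (3/8)·log₂(3/8) + (7/16)·log₂(7/16) + (1/16)·log₂(1/16)]
  = 0.3750 + 0.5306 + 0.5218 + 0.2500
  = 1.6774 bits

I(X;Y) = H(X) + H(Y) - H(X,Y)
  = 1.0000 + 0.9887 - 1.6774
  = 0.3113 bits

I(X;Y) = 0.3113 bits > I(P;Q) = 0.1355 bits, so (X, Y) has the higher mutual information (stronger dependence).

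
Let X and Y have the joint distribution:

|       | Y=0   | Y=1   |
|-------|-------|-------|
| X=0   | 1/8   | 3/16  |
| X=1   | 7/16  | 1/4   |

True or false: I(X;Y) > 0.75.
Marginal P(X) (row sums):
  P(X=0) = 1/8 + 3/16 = 5/16
  P(X=1) = 7/16 + 1/4 = 11/16
Marginal P(Y) (column sums):
  P(Y=0) = 1/8 + 7/16 = 9/16
  P(Y=1) = 3/16 + 1/4 = 7/16

H(X) = -[(5/16)·log₂(5/16) + (11/16)·log₂(11/16)]
  = 0.5244 + 0.3716
  = 0.8960 bits
H(Y) = -[(9/16)·log₂(9/16) + (7/16)·log₂(7/16)]
  = 0.4669 + 0.5218
  = 0.9887 bits
H(X,Y) = -[(1/8)·log₂(1/8) + (3/16)·log₂(3/16) + (7/16)·log₂(7/16) + (1/4)·log₂(1/4)]
  = 0.3750 + 0.4528 + 0.5218 + 0.5000
  = 1.8496 bits

I(X;Y) = H(X) + H(Y) - H(X,Y)
  = 0.8960 + 0.9887 - 1.8496
  = 0.0351 bits

False. I(X;Y) = 0.0351 bits, which is ≤ 0.75 bits.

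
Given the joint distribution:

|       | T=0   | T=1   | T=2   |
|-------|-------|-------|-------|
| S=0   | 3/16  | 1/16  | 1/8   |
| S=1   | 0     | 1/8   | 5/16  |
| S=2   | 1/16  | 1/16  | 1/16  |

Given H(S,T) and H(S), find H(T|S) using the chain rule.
From the chain rule: H(S,T) = H(S) + H(T|S)
Therefore: H(T|S) = H(S,T) - H(S)

H(S,T) = -[(3/16)·log₂(3/16) + (1/16)·log₂(1/16) + (1/8)·log₂(1/8) + (1/8)·log₂(1/8) + (5/16)·log₂(5/16) + (1/16)·log₂(1/16) + (1/16)·log₂(1/16) + (1/16)·log₂(1/16)]
  = 0.4528 + 0.2500 + 0.3750 + 0.3750 + 0.5244 + 0.2500 + 0.2500 + 0.2500
  = 2.7272 bits
Marginal P(S) (row sums):
  P(S=0) = 3/16 + 1/16 + 1/8 = 3/8
  P(S=1) = 0 + 1/8 + 5/16 = 7/16
  P(S=2) = 1/16 + 1/16 + 1/16 = 3/16
H(S) = -[(3/8)·log₂(3/8) + (7/16)·log₂(7/16) + (3/16)·log₂(3/16)]
  = 0.5306 + 0.5218 + 0.4528
  = 1.5052 bits

H(T|S) = 2.7272 - 1.5052 = 1.2220 bits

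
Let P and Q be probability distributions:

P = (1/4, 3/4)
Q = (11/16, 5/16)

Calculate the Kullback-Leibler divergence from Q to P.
D(P||Q) = Σ P(i) log₂(P(i)/Q(i))
  i=0: (1/4) × log₂((1/4)/(11/16)) = (1/4) × log₂(4/11) = -0.3649
  i=1: (3/4) × log₂((3/4)/(5/16)) = (3/4) × log₂(12/5) = 0.9473
D(P||Q) = -0.3649 + 0.9473
  = 0.5824 bits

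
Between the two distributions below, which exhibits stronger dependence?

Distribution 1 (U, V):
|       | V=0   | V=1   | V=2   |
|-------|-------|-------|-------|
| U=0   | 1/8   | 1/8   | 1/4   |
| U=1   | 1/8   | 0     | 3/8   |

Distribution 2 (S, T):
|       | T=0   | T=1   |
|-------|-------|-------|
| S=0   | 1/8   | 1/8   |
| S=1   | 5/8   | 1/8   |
Distribution 1 (U, V):
Marginal P(U) (row sums):
  P(U=0) = 1/8 + 1/8 + 1/4 = 1/2
  P(U=1) = 1/8 + 0 + 3/8 = 1/2
Marginal P(V) (column sums):
  P(V=0) = 1/8 + 1/8 = 1/4
  P(V=1) = 1/8 + 0 = 1/8
  P(V=2) = 1/4 + 3/8 = 5/8

H(U) = -[(1/2)·log₂(1/2) + (1/2)·log₂(1/2)]
  = 0.5000 + 0.5000
  = 1.0000 bits
H(V) = -[(1/4)·log₂(1/4) + (1/8)·log₂(1/8) + (5/8)·log₂(5/8)]
  = 0.5000 + 0.3750 + 0.4238
  = 1.2988 bits
H(U,V) = -[(1/8)·log₂(1/8) + (1/8)·log₂(1/8) + (1/4)·log₂(1/4) + (1/8)·log₂(1/8) + (3/8)·log₂(3/8)]
  = 0.3750 + 0.3750 + 0.5000 + 0.3750 + 0.5306
  = 2.1556 bits

I(U;V) = H(U) + H(V) - H(U,V)
  = 1.0000 + 1.2988 - 2.1556
  = 0.1432 bits

Distribution 2 (S, T):
Marginal P(S) (row sums):
  P(S=0) = 1/8 + 1/8 = 1/4
  P(S=1) = 5/8 + 1/8 = 3/4
Marginal P(T) (column sums):
  P(T=0) = 1/8 + 5/8 = 3/4
  P(T=1) = 1/8 + 1/8 = 1/4

H(S) = -[(1/4)·log₂(1/4) + (3/4)·log₂(3/4)]
  = 0.5000 + 0.3113
  = 0.8113 bits
H(T) = -[(3/4)·log₂(3/4) + (1/4)·log₂(1/4)]
  = 0.3113 + 0.5000
  = 0.8113 bits
H(S,T) = -[(1/8)·log₂(1/8) + (1/8)·log₂(1/8) + (5/8)·log₂(5/8) + (1/8)·log₂(1/8)]
  = 0.3750 + 0.3750 + 0.4238 + 0.3750
  = 1.5488 bits

I(S;T) = H(S) + H(T) - H(S,T)
  = 0.8113 + 0.8113 - 1.5488
  = 0.0738 bits

I(U;V) = 0.1432 bits > I(S;T) = 0.0738 bits, so (U, V) has the higher mutual information (stronger dependence).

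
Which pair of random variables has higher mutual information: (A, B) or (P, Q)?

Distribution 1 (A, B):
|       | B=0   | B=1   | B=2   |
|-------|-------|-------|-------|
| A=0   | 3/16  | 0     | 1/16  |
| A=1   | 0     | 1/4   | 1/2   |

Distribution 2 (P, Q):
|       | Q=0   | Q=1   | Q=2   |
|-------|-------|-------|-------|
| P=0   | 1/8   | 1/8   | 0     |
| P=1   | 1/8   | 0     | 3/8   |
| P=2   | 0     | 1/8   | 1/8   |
Distribution 1 (A, B):
Marginal P(A) (row sums):
  P(A=0) = 3/16 + 0 + 1/16 = 1/4
  P(A=1) = 0 + 1/4 + 1/2 = 3/4
Marginal P(B) (column sums):
  P(B=0) = 3/16 + 0 = 3/16
  P(B=1) = 0 + 1/4 = 1/4
  P(B=2) = 1/16 + 1/2 = 9/16

H(A) = -[(1/4)·log₂(1/4) + (3/4)·log₂(3/4)]
  = 0.5000 + 0.3113
  = 0.8113 bits
H(B) = -[(3/16)·log₂(3/16) + (1/4)·log₂(1/4) + (9/16)·log₂(9/16)]
  = 0.4528 + 0.5000 + 0.4669
  = 1.4197 bits
H(A,B) = -[(3/16)·log₂(3/16) + (1/16)·log₂(1/16) + (1/4)·log₂(1/4) + (1/2)·log₂(1/2)]
  = 0.4528 + 0.2500 + 0.5000 + 0.5000
  = 1.7028 bits

I(A;B) = H(A) + H(B) - H(A,B)
  = 0.8113 + 1.4197 - 1.7028
  = 0.5282 bits

Distribution 2 (P, Q):
Marginal P(P) (row sums):
  P(P=0) = 1/8 + 1/8 + 0 = 1/4
  P(P=1) = 1/8 + 0 + 3/8 = 1/2
  P(P=2) = 0 + 1/8 + 1/8 = 1/4
Marginal P(Q) (column sums):
  P(Q=0) = 1/8 + 1/8 + 0 = 1/4
  P(Q=1) = 1/8 + 0 + 1/8 = 1/4
  P(Q=2) = 0 + 3/8 + 1/8 = 1/2

H(P) = -[(1/4)·log₂(1/4) + (1/2)·log₂(1/2) + (1/4)·log₂(1/4)]
  = 0.5000 + 0.5000 + 0.5000
  = 1.5000 bits
H(Q) = -[(1/4)·log₂(1/4) + (1/4)·log₂(1/4) + (1/2)·log₂(1/2)]
  = 0.5000 + 0.5000 + 0.5000
  = 1.5000 bits
H(P,Q) = -[(1/8)·log₂(1/8) + (1/8)·log₂(1/8) + (1/8)·log₂(1/8) + (3/8)·log₂(3/8) + (1/8)·log₂(1/8) + (1/8)·log₂(1/8)]
  = 0.3750 + 0.3750 + 0.3750 + 0.5306 + 0.3750 + 0.3750
  = 2.4056 bits

I(P;Q) = H(P) + H(Q) - H(P,Q)
  = 1.5000 + 1.5000 - 2.4056
  = 0.5944 bits

I(P;Q) = 0.5944 bits > I(A;B) = 0.5282 bits, so (P, Q) has the higher mutual information (stronger dependence).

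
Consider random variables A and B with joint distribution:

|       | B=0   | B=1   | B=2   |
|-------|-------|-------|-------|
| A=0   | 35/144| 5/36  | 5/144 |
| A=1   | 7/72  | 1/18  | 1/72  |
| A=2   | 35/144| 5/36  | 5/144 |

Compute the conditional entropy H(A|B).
Marginal P(B) (column sums):
  P(B=0) = 35/144 + 7/72 + 35/144 = 7/12
  P(B=1) = 5/36 + 1/18 + 5/36 = 1/3
  P(B=2) = 5/144 + 1/72 + 5/144 = 1/12

H(A|B) = -Σ P(A,B)·log₂ P(A|B), where P(A|B) = P(A,B) / P(B)
  (A=0,B=0): P(A|B) = (35/144)/(7/12) = 5/12;  -(35/144)·log₂(5/12) = 0.3070
  (A=0,B=1): P(A|B) = (5/36)/(1/3) = 5/12;  -(5/36)·log₂(5/12) = 0.1754
  (A=0,B=2): P(A|B) = (5/144)/(1/12) = 5/12;  -(5/144)·log₂(5/12) = 0.0439
  (A=1,B=0): P(A|B) = (7/72)/(7/12) = 1/6;  -(7/72)·log₂(1/6) = 0.2513
  (A=1,B=1): P(A|B) = (1/18)/(1/3) = 1/6;  -(1/18)·log₂(1/6) = 0.1436
  (A=1,B=2): P(A|B) = (1/72)/(1/12) = 1/6;  -(1/72)·log₂(1/6) = 0.0359
  (A=2,B=0): P(A|B) = (35/144)/(7/12) = 5/12;  -(35/144)·log₂(5/12) = 0.3070
  (A=2,B=1): P(A|B) = (5/36)/(1/3) = 5/12;  -(5/36)·log₂(5/12) = 0.1754
  (A=2,B=2): P(A|B) = (5/144)/(1/12) = 5/12;  -(5/144)·log₂(5/12) = 0.0439
H(A|B) = 0.3070 + 0.1754 + 0.0439 + 0.2513 + 0.1436 + 0.0359 + 0.3070 + 0.1754 + 0.0439
  = 1.4834 bits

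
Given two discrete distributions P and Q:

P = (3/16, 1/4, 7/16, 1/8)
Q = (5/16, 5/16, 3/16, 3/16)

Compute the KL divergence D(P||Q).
D(P||Q) = Σ P(i) log₂(P(i)/Q(i))
  i=0: (3/16) × log₂((3/16)/(5/16)) = (3/16) × log₂(3/5) = -0.1382
  i=1: (1/4) × log₂((1/4)/(5/16)) = (1/4) × log₂(4/5) = -0.0805
  i=2: (7/16) × log₂((7/16)/(3/16)) = (7/16) × log₂(7/3) = 0.5348
  i=3: (1/8) × log₂((1/8)/(3/16)) = (1/8) × log₂(2/3) = -0.0731
D(P||Q) = -0.1382 - 0.0805 + 0.5348 - 0.0731
  = 0.2430 bits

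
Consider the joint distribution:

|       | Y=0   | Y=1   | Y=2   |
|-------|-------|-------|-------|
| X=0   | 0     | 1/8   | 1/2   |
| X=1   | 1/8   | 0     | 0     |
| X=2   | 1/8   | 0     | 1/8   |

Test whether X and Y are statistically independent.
Marginal P(X) (row sums):
  P(X=0) = 0 + 1/8 + 1/2 = 5/8
  P(X=1) = 1/8 + 0 + 0 = 1/8
  P(X=2) = 1/8 + 0 + 1/8 = 1/4
Marginal P(Y) (column sums):
  P(Y=0) = 0 + 1/8 + 1/8 = 1/4
  P(Y=1) = 1/8 + 0 + 0 = 1/8
  P(Y=2) = 1/2 + 0 + 1/8 = 5/8

X and Y are independent iff P(X=i,Y=j) = P(X=i)·P(Y=j) for every cell.
  P(X=0)·P(Y=0) = 5/8 × 1/4 = 5/32, but P(X=0,Y=0) = 0 ✗

No, X and Y are not independent. Quantitatively, I(X;Y) > 0:

H(X) = -[(5/8)·log₂(5/8) + (1/8)·log₂(1/8) + (1/4)·log₂(1/4)]
  = 0.4238 + 0.3750 + 0.5000
  = 1.2988 bits
H(Y) = -[(1/4)·log₂(1/4) + (1/8)·log₂(1/8) + (5/8)·log₂(5/8)]
  = 0.5000 + 0.3750 + 0.4238
  = 1.2988 bits
H(X,Y) = -[(1/8)·log₂(1/8) + (1/2)·log₂(1/2) + (1/8)·log₂(1/8) + (1/8)·log₂(1/8) + (1/8)·log₂(1/8)]
  = 0.3750 + 0.5000 + 0.3750 + 0.3750 + 0.3750
  = 2.0000 bits
I(X;Y) = H(X) + H(Y) - H(X,Y) = 1.2988 + 1.2988 - 2.0000 = 0.5976 bits > 0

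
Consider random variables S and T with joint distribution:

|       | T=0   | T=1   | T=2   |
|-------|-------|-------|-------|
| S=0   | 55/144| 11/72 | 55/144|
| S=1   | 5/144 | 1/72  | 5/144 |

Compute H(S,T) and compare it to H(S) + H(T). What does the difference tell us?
Marginal P(S) (row sums):
  P(S=0) = 55/144 + 11/72 + 55/144 = 11/12
  P(S=1) = 5/144 + 1/72 + 5/144 = 1/12
Marginal P(T) (column sums):
  P(T=0) = 55/144 + 5/144 = 5/12
  P(T=1) = 11/72 + 1/72 = 1/6
  P(T=2) = 55/144 + 5/144 = 5/12

H(S,T) = -[(55/144)·log₂(55/144) + (11/72)·log₂(11/72) + (55/144)·log₂(55/144) + (5/144)·log₂(5/144) + (1/72)·log₂(1/72) + (5/144)·log₂(5/144)]
  = 0.5304 + 0.4141 + 0.5304 + 0.1683 + 0.0857 + 0.1683
  = 1.8972 bits
H(S) = -[(11/12)·log₂(11/12) + (1/12)·log₂(1/12)]
  = 0.1151 + 0.2987
  = 0.4138 bits
H(T) = -[(5/12)·log₂(5/12) + (1/6)·log₂(1/6) + (5/12)·log₂(5/12)]
  = 0.5263 + 0.4308 + 0.5263
  = 1.4834 bits

H(S) + H(T) = 0.4138 + 1.4834 = 1.8972 bits
Difference: H(S) + H(T) - H(S,T) = 1.8972 - 1.8972 = 0.0000 bits = I(S;T)

The difference is the mutual information; it is 0 here, so S and T are independent (the joint entropy equals the sum of the marginal entropies).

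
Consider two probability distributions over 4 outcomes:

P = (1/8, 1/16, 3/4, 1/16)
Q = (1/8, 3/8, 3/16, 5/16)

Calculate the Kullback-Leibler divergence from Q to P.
D(P||Q) = Σ P(i) log₂(P(i)/Q(i))
  i=0: (1/8) × log₂((1/8)/(1/8)) = (1/8) × log₂(1) = 0.0000
  i=1: (1/16) × log₂((1/16)/(3/8)) = (1/16) × log₂(1/6) = -0.1616
  i=2: (3/4) × log₂((3/4)/(3/16)) = (3/4) × log₂(4) = 1.5000
  i=3: (1/16) × log₂((1/16)/(5/16)) = (1/16) × log₂(1/5) = -0.1451
D(P||Q) = 0.0000 - 0.1616 + 1.5000 - 0.1451
  = 1.1933 bits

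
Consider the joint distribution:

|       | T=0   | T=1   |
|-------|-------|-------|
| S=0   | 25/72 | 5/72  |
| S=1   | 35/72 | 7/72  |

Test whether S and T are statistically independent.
Marginal P(S) (row sums):
  P(S=0) = 25/72 + 5/72 = 5/12
  P(S=1) = 35/72 + 7/72 = 7/12
Marginal P(T) (column sums):
  P(T=0) = 25/72 + 35/72 = 5/6
  P(T=1) = 5/72 + 7/72 = 1/6

S and T are independent iff P(S=i,T=j) = P(S=i)·P(T=j) for every cell.
  P(S=0)·P(T=0) = 5/12 × 5/6 = 25/72 = P(S=0,T=0) ✓
  P(S=0)·P(T=1) = 5/12 × 1/6 = 5/72 = P(S=0,T=1) ✓
  P(S=1)·P(T=0) = 7/12 × 5/6 = 35/72 = P(S=1,T=0) ✓
  P(S=1)·P(T=1) = 7/12 × 1/6 = 7/72 = P(S=1,T=1) ✓

Yes, S and T are independent: every cell factors, so I(S;T) = 0 bits.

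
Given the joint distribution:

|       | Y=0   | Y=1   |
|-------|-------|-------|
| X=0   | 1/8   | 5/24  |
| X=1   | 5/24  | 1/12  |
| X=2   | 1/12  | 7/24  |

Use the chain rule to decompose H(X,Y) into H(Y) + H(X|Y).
By the chain rule: H(X,Y) = H(Y) + H(X|Y)

Marginal P(Y) (column sums):
  P(Y=0) = 1/8 + 5/24 + 1/12 = 5/12
  P(Y=1) = 5/24 + 1/12 + 7/24 = 7/12
H(Y) = -[(5/12)·log₂(5/12) + (7/12)·log₂(7/12)]
  = 0.5263 + 0.4536
  = 0.9799 bits
H(X|Y) = -Σ P(X,Y)·log₂ P(X|Y), where P(X|Y) = P(X,Y) / P(Y)
  (X=0,Y=0): P(X|Y) = (1/8)/(5/12) = 3/10;  -(1/8)·log₂(3/10) = 0.2171
  (X=0,Y=1): P(X|Y) = (5/24)/(7/12) = 5/14;  -(5/24)·log₂(5/14) = 0.3095
  (X=1,Y=0): P(X|Y) = (5/24)/(5/12) = 1/2;  -(5/24)·log₂(1/2) = 0.2083
  (X=1,Y=1): P(X|Y) = (1/12)/(7/12) = 1/7;  -(1/12)·log₂(1/7) = 0.2339
  (X=2,Y=0): P(X|Y) = (1/12)/(5/12) = 1/5;  -(1/12)·log₂(1/5) = 0.1935
  (X=2,Y=1): P(X|Y) = (7/24)/(7/12) = 1/2;  -(7/24)·log₂(1/2) = 0.2917
H(X|Y) = 0.2171 + 0.3095 + 0.2083 + 0.2339 + 0.1935 + 0.2917
  = 1.4540 bits

H(X,Y) = H(Y) + H(X|Y) = 0.9799 + 1.4540 = 2.4339 bits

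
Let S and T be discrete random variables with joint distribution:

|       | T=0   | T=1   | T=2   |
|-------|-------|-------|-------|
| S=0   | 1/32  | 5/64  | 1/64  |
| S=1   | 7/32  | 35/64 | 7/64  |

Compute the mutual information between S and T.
Marginal P(S) (row sums):
  P(S=0) = 1/32 + 5/64 + 1/64 = 1/8
  P(S=1) = 7/32 + 35/64 + 7/64 = 7/8
Marginal P(T) (column sums):
  P(T=0) = 1/32 + 7/32 = 1/4
  P(T=1) = 5/64 + 35/64 = 5/8
  P(T=2) = 1/64 + 7/64 = 1/8

H(S) = -[(1/8)·log₂(1/8) + (7/8)·log₂(7/8)]
  = 0.3750 + 0.1686
  = 0.5436 bits
H(T) = -[(1/4)·log₂(1/4) + (5/8)·log₂(5/8) + (1/8)·log₂(1/8)]
  = 0.5000 + 0.4238 + 0.3750
  = 1.2988 bits
H(S,T) = -[(1/32)·log₂(1/32) + (5/64)·log₂(5/64) + (1/64)·log₂(1/64) + (7/32)·log₂(7/32) + (35/64)·log₂(35/64) + (7/64)·log₂(7/64)]
  = 0.1563 + 0.2873 + 0.0938 + 0.4796 + 0.4762 + 0.3492
  = 1.8424 bits

I(S;T) = H(S) + H(T) - H(S,T)
  = 0.5436 + 1.2988 - 1.8424
  = 0.0000 bits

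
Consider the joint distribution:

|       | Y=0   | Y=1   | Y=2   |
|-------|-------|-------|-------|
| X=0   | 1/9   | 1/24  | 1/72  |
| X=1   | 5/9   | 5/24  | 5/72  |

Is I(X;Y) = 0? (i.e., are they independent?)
Marginal P(X) (row sums):
  P(X=0) = 1/9 + 1/24 + 1/72 = 1/6
  P(X=1) = 5/9 + 5/24 + 5/72 = 5/6
Marginal P(Y) (column sums):
  P(Y=0) = 1/9 + 5/9 = 2/3
  P(Y=1) = 1/24 + 5/24 = 1/4
  P(Y=2) = 1/72 + 5/72 = 1/12

X and Y are independent iff P(X=i,Y=j) = P(X=i)·P(Y=j) for every cell.
  P(X=0)·P(Y=0) = 1/6 × 2/3 = 1/9 = P(X=0,Y=0) ✓
  P(X=0)·P(Y=1) = 1/6 × 1/4 = 1/24 = P(X=0,Y=1) ✓
  P(X=0)·P(Y=2) = 1/6 × 1/12 = 1/72 = P(X=0,Y=2) ✓
  P(X=1)·P(Y=0) = 5/6 × 2/3 = 5/9 = P(X=1,Y=0) ✓
  P(X=1)·P(Y=1) = 5/6 × 1/4 = 5/24 = P(X=1,Y=1) ✓
  P(X=1)·P(Y=2) = 5/6 × 1/12 = 5/72 = P(X=1,Y=2) ✓

Yes, X and Y are independent: every cell factors, so I(X;Y) = 0 bits.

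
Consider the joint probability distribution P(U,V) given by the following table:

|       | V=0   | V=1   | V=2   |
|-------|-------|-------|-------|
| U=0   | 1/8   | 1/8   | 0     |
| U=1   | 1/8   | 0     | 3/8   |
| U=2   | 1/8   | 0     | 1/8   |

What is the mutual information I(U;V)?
Marginal P(U) (row sums):
  P(U=0) = 1/8 + 1/8 + 0 = 1/4
  P(U=1) = 1/8 + 0 + 3/8 = 1/2
  P(U=2) = 1/8 + 0 + 1/8 = 1/4
Marginal P(V) (column sums):
  P(V=0) = 1/8 + 1/8 + 1/8 = 3/8
  P(V=1) = 1/8 + 0 + 0 = 1/8
  P(V=2) = 0 + 3/8 + 1/8 = 1/2

H(U) = -[(1/4)·log₂(1/4) + (1/2)·log₂(1/2) + (1/4)·log₂(1/4)]
  = 0.5000 + 0.5000 + 0.5000
  = 1.5000 bits
H(V) = -[(3/8)·log₂(3/8) + (1/8)·log₂(1/8) + (1/2)·log₂(1/2)]
  = 0.5306 + 0.3750 + 0.5000
  = 1.4056 bits
H(U,V) = -[(1/8)·log₂(1/8) + (1/8)·log₂(1/8) + (1/8)·log₂(1/8) + (3/8)·log₂(3/8) + (1/8)·log₂(1/8) + (1/8)·log₂(1/8)]
  = 0.3750 + 0.3750 + 0.3750 + 0.5306 + 0.3750 + 0.3750
  = 2.4056 bits

I(U;V) = H(U) + H(V) - H(U,V)
  = 1.5000 + 1.4056 - 2.4056
  = 0.5000 bits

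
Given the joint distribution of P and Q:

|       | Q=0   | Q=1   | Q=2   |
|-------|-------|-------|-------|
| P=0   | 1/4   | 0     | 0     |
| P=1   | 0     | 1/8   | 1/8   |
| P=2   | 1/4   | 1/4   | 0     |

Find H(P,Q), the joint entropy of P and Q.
H(P,Q) = -Σ P(P,Q) log₂ P(P,Q), summed over the non-zero cells:
H(P,Q) = -[(1/4)·log₂(1/4) + (1/8)·log₂(1/8) + (1/8)·log₂(1/8) + (1/4)·log₂(1/4) + (1/4)·log₂(1/4)]
  = 0.5000 + 0.3750 + 0.3750 + 0.5000 + 0.5000
  = 2.2500 bits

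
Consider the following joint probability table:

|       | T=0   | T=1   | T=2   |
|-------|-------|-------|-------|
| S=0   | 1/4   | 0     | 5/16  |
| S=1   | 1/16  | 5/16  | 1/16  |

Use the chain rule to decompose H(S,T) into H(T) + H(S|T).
By the chain rule: H(S,T) = H(T) + H(S|T)

Marginal P(T) (column sums):
  P(T=0) = 1/4 + 1/16 = 5/16
  P(T=1) = 0 + 5/16 = 5/16
  P(T=2) = 5/16 + 1/16 = 3/8
H(T) = -[(5/16)·log₂(5/16) + (5/16)·log₂(5/16) + (3/8)·log₂(3/8)]
  = 0.5244 + 0.5244 + 0.5306
  = 1.5794 bits
H(S|T) = -Σ P(S,T)·log₂ P(S|T), where P(S|T) = P(S,T) / P(T)
  (cells with P(S,T) = 0 contribute 0)
  (S=0,T=0): P(S|T) = (1/4)/(5/16) = 4/5;  -(1/4)·log₂(4/5) = 0.0805
  (S=0,T=2): P(S|T) = (5/16)/(3/8) = 5/6;  -(5/16)·log₂(5/6) = 0.0822
  (S=1,T=0): P(S|T) = (1/16)/(5/16) = 1/5;  -(1/16)·log₂(1/5) = 0.1451
  (S=1,T=1): P(S|T) = (5/16)/(5/16) = 1;  -(5/16)·log₂(1) = 0.0000
  (S=1,T=2): P(S|T) = (1/16)/(3/8) = 1/6;  -(1/16)·log₂(1/6) = 0.1616
H(S|T) = 0.0805 + 0.0822 + 0.1451 + 0.0000 + 0.1616
  = 0.4694 bits

H(S,T) = H(T) + H(S|T) = 1.5794 + 0.4694 = 2.0488 bits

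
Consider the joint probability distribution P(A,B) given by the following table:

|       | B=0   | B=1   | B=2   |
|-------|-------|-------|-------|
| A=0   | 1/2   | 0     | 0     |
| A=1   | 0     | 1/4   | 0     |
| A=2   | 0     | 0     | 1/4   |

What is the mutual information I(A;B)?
Marginal P(A) (row sums):
  P(A=0) = 1/2 + 0 + 0 = 1/2
  P(A=1) = 0 + 1/4 + 0 = 1/4
  P(A=2) = 0 + 0 + 1/4 = 1/4
Marginal P(B) (column sums):
  P(B=0) = 1/2 + 0 + 0 = 1/2
  P(B=1) = 0 + 1/4 + 0 = 1/4
  P(B=2) = 0 + 0 + 1/4 = 1/4

H(A) = -[(1/2)·log₂(1/2) + (1/4)·log₂(1/4) + (1/4)·log₂(1/4)]
  = 0.5000 + 0.5000 + 0.5000
  = 1.5000 bits
H(B) = -[(1/2)·log₂(1/2) + (1/4)·log₂(1/4) + (1/4)·log₂(1/4)]
  = 0.5000 + 0.5000 + 0.5000
  = 1.5000 bits
H(A,B) = -[(1/2)·log₂(1/2) + (1/4)·log₂(1/4) + (1/4)·log₂(1/4)]
  = 0.5000 + 0.5000 + 0.5000
  = 1.5000 bits

I(A;B) = H(A) + H(B) - H(A,B)
  = 1.5000 + 1.5000 - 1.5000
  = 1.5000 bits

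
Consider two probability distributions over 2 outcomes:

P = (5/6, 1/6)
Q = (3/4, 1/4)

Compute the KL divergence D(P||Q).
D(P||Q) = Σ P(i) log₂(P(i)/Q(i))
  i=0: (5/6) × log₂((5/6)/(3/4)) = (5/6) × log₂(10/9) = 0.1267
  i=1: (1/6) × log₂((1/6)/(1/4)) = (1/6) × log₂(2/3) = -0.0975
D(P||Q) = 0.1267 - 0.0975
  = 0.0292 bits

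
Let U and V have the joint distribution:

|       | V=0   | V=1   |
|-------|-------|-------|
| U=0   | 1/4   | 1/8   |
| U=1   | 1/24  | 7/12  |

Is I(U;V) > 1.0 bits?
Marginal P(U) (row sums):
  P(U=0) = 1/4 + 1/8 = 3/8
  P(U=1) = 1/24 + 7/12 = 5/8
Marginal P(V) (column sums):
  P(V=0) = 1/4 + 1/24 = 7/24
  P(V=1) = 1/8 + 7/12 = 17/24

H(U) = -[(3/8)·log₂(3/8) + (5/8)·log₂(5/8)]
  = 0.5306 + 0.4238
  = 0.9544 bits
H(V) = -[(7/24)·log₂(7/24) + (17/24)·log₂(17/24)]
  = 0.5185 + 0.3524
  = 0.8709 bits
H(U,V) = -[(1/4)·log₂(1/4) + (1/8)·log₂(1/8) + (1/24)·log₂(1/24) + (7/12)·log₂(7/12)]
  = 0.5000 + 0.3750 + 0.1910 + 0.4536
  = 1.5196 bits

I(U;V) = H(U) + H(V) - H(U,V)
  = 0.9544 + 0.8709 - 1.5196
  = 0.3057 bits

No. I(U;V) = 0.3057 bits, which is ≤ 1.0 bits.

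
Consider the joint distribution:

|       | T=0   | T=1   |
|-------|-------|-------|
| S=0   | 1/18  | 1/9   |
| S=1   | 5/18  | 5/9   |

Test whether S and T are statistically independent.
Marginal P(S) (row sums):
  P(S=0) = 1/18 + 1/9 = 1/6
  P(S=1) = 5/18 + 5/9 = 5/6
Marginal P(T) (column sums):
  P(T=0) = 1/18 + 5/18 = 1/3
  P(T=1) = 1/9 + 5/9 = 2/3

S and T are independent iff P(S=i,T=j) = P(S=i)·P(T=j) for every cell.
  P(S=0)·P(T=0) = 1/6 × 1/3 = 1/18 = P(S=0,T=0) ✓
  P(S=0)·P(T=1) = 1/6 × 2/3 = 1/9 = P(S=0,T=1) ✓
  P(S=1)·P(T=0) = 5/6 × 1/3 = 5/18 = P(S=1,T=0) ✓
  P(S=1)·P(T=1) = 5/6 × 2/3 = 5/9 = P(S=1,T=1) ✓

Yes, S and T are independent: every cell factors, so I(S;T) = 0 bits.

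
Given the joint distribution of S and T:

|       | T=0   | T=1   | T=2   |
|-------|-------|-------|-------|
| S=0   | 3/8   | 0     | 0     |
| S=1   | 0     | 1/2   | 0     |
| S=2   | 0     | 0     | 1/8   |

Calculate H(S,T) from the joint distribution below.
H(S,T) = -Σ P(S,T) log₂ P(S,T), summed over the non-zero cells:
H(S,T) = -[(3/8)·log₂(3/8) + (1/2)·log₂(1/2) + (1/8)·log₂(1/8)]
  = 0.5306 + 0.5000 + 0.3750
  = 1.4056 bits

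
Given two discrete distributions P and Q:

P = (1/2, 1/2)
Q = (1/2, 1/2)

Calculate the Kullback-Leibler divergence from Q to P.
D(P||Q) = Σ P(i) log₂(P(i)/Q(i))
  i=0: (1/2) × log₂((1/2)/(1/2)) = (1/2) × log₂(1) = 0.0000
  i=1: (1/2) × log₂((1/2)/(1/2)) = (1/2) × log₂(1) = 0.0000
D(P||Q) = 0.0000 + 0.0000
  = 0.0000 bits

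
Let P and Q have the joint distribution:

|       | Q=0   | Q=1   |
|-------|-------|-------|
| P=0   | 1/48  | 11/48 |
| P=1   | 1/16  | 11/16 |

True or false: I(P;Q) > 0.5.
Marginal P(P) (row sums):
  P(P=0) = 1/48 + 11/48 = 1/4
  P(P=1) = 1/16 + 11/16 = 3/4
Marginal P(Q) (column sums):
  P(Q=0) = 1/48 + 1/16 = 1/12
  P(Q=1) = 11/48 + 11/16 = 11/12

H(P) = -[(1/4)·log₂(1/4) + (3/4)·log₂(3/4)]
  = 0.5000 + 0.3113
  = 0.8113 bits
H(Q) = -[(1/12)·log₂(1/12) + (11/12)·log₂(11/12)]
  = 0.2987 + 0.1151
  = 0.4138 bits
H(P,Q) = -[(1/48)·log₂(1/48) + (11/48)·log₂(11/48) + (1/16)·log₂(1/16) + (11/16)·log₂(11/16)]
  = 0.1164 + 0.4871 + 0.2500 + 0.3716
  = 1.2251 bits

I(P;Q) = H(P) + H(Q) - H(P,Q)
  = 0.8113 + 0.4138 - 1.2251
  = 0.0000 bits

False. I(P;Q) = 0.0000 bits, which is ≤ 0.5 bits.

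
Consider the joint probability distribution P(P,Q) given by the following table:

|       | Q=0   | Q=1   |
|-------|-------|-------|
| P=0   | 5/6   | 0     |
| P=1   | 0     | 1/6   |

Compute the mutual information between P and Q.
Marginal P(P) (row sums):
  P(P=0) = 5/6 + 0 = 5/6
  P(P=1) = 0 + 1/6 = 1/6
Marginal P(Q) (column sums):
  P(Q=0) = 5/6 + 0 = 5/6
  P(Q=1) = 0 + 1/6 = 1/6

H(P) = -[(5/6)·log₂(5/6) + (1/6)·log₂(1/6)]
  = 0.2192 + 0.4308
  = 0.6500 bits
H(Q) = -[(5/6)·log₂(5/6) + (1/6)·log₂(1/6)]
  = 0.2192 + 0.4308
  = 0.6500 bits
H(P,Q) = -[(5/6)·log₂(5/6) + (1/6)·log₂(1/6)]
  = 0.2192 + 0.4308
  = 0.6500 bits

I(P;Q) = H(P) + H(Q) - H(P,Q)
  = 0.6500 + 0.6500 - 0.6500
  = 0.6500 bits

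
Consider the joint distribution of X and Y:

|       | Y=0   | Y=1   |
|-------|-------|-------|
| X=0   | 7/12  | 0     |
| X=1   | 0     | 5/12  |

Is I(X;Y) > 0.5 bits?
Marginal P(X) (row sums):
  P(X=0) = 7/12 + 0 = 7/12
  P(X=1) = 0 + 5/12 = 5/12
Marginal P(Y) (column sums):
  P(Y=0) = 7/12 + 0 = 7/12
  P(Y=1) = 0 + 5/12 = 5/12

H(X) = -[(7/12)·log₂(7/12) + (5/12)·log₂(5/12)]
  = 0.4536 + 0.5263
  = 0.9799 bits
H(Y) = -[(7/12)·log₂(7/12) + (5/12)·log₂(5/12)]
  = 0.4536 + 0.5263
  = 0.9799 bits
H(X,Y) = -[(7/12)·log₂(7/12) + (5/12)·log₂(5/12)]
  = 0.4536 + 0.5263
  = 0.9799 bits

I(X;Y) = H(X) + H(Y) - H(X,Y)
  = 0.9799 + 0.9799 - 0.9799
  = 0.9799 bits

Yes. I(X;Y) = 0.9799 bits, which is > 0.5 bits.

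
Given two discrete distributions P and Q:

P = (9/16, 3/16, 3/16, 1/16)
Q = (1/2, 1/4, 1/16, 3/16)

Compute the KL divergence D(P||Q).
D(P||Q) = Σ P(i) log₂(P(i)/Q(i))
  i=0: (9/16) × log₂((9/16)/(1/2)) = (9/16) × log₂(9/8) = 0.0956
  i=1: (3/16) × log₂((3/16)/(1/4)) = (3/16) × log₂(3/4) = -0.0778
  i=2: (3/16) × log₂((3/16)/(1/16)) = (3/16) × log₂(3) = 0.2972
  i=3: (1/16) × log₂((1/16)/(3/16)) = (1/16) × log₂(1/3) = -0.0991
D(P||Q) = 0.0956 - 0.0778 + 0.2972 - 0.0991
  = 0.2159 bits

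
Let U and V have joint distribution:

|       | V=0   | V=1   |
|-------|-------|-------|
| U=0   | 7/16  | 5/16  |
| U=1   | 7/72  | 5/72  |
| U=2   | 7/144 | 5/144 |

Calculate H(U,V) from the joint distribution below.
H(U,V) = -Σ P(U,V) log₂ P(U,V), summed over the non-zero cells:
H(U,V) = -[(7/16)·log₂(7/16) + (5/16)·log₂(5/16) + (7/72)·log₂(7/72) + (5/72)·log₂(5/72) + (7/144)·log₂(7/144) + (5/144)·log₂(5/144)]
  = 0.5218 + 0.5244 + 0.3269 + 0.2672 + 0.2121 + 0.1683
  = 2.0207 bits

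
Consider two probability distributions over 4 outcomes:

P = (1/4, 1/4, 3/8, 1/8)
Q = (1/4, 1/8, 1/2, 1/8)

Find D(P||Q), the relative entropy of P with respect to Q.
D(P||Q) = Σ P(i) log₂(P(i)/Q(i))
  i=0: (1/4) × log₂((1/4)/(1/4)) = (1/4) × log₂(1) = 0.0000
  i=1: (1/4) × log₂((1/4)/(1/8)) = (1/4) × log₂(2) = 0.2500
  i=2: (3/8) × log₂((3/8)/(1/2)) = (3/8) × log₂(3/4) = -0.1556
  i=3: (1/8) × log₂((1/8)/(1/8)) = (1/8) × log₂(1) = 0.0000
D(P||Q) = 0.0000 + 0.2500 - 0.1556 + 0.0000
  = 0.0944 bits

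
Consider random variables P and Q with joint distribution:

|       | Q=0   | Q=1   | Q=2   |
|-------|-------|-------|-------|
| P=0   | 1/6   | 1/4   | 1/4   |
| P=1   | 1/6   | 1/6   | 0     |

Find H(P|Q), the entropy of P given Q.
Marginal P(Q) (column sums):
  P(Q=0) = 1/6 + 1/6 = 1/3
  P(Q=1) = 1/4 + 1/6 = 5/12
  P(Q=2) = 1/4 + 0 = 1/4

H(P|Q) = -Σ P(P,Q)·log₂ P(P|Q), where P(P|Q) = P(P,Q) / P(Q)
  (cells with P(P,Q) = 0 contribute 0)
  (P=0,Q=0): P(P|Q) = (1/6)/(1/3) = 1/2;  -(1/6)·log₂(1/2) = 0.1667
  (P=0,Q=1): P(P|Q) = (1/4)/(5/12) = 3/5;  -(1/4)·log₂(3/5) = 0.1842
  (P=0,Q=2): P(P|Q) = (1/4)/(1/4) = 1;  -(1/4)·log₂(1) = 0.0000
  (P=1,Q=0): P(P|Q) = (1/6)/(1/3) = 1/2;  -(1/6)·log₂(1/2) = 0.1667
  (P=1,Q=1): P(P|Q) = (1/6)/(5/12) = 2/5;  -(1/6)·log₂(2/5) = 0.2203
H(P|Q) = 0.1667 + 0.1842 + 0.0000 + 0.1667 + 0.2203
  = 0.7379 bits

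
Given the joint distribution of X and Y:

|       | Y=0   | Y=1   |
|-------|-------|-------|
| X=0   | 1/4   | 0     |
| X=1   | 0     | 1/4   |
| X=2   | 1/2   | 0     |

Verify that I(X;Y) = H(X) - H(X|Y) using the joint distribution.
Left side, from I(X;Y) = H(X) + H(Y) - H(X,Y):
Marginal P(X) (row sums):
  P(X=0) = 1/4 + 0 = 1/4
  P(X=1) = 0 + 1/4 = 1/4
  P(X=2) = 1/2 + 0 = 1/2
Marginal P(Y) (column sums):
  P(Y=0) = 1/4 + 0 + 1/2 = 3/4
  P(Y=1) = 0 + 1/4 + 0 = 1/4

H(X) = -[(1/4)·log₂(1/4) + (1/4)·log₂(1/4) + (1/2)·log₂(1/2)]
  = 0.5000 + 0.5000 + 0.5000
  = 1.5000 bits
H(Y) = -[(3/4)·log₂(3/4) + (1/4)·log₂(1/4)]
  = 0.3113 + 0.5000
  = 0.8113 bits
H(X,Y) = -[(1/4)·log₂(1/4) + (1/4)·log₂(1/4) + (1/2)·log₂(1/2)]
  = 0.5000 + 0.5000 + 0.5000
  = 1.5000 bits

I(X;Y) = H(X) + H(Y) - H(X,Y)
  = 1.5000 + 0.8113 - 1.5000
  = 0.8113 bits

Right side, with H(X|Y) computed directly from the conditional probabilities:
H(X|Y) = -Σ P(X,Y)·log₂ P(X|Y), where P(X|Y) = P(X,Y) / P(Y)
  (cells with P(X,Y) = 0 contribute 0)
  (X=0,Y=0): P(X|Y) = (1/4)/(3/4) = 1/3;  -(1/4)·log₂(1/3) = 0.3962
  (X=1,Y=1): P(X|Y) = (1/4)/(1/4) = 1;  -(1/4)·log₂(1) = 0.0000
  (X=2,Y=0): P(X|Y) = (1/2)/(3/4) = 2/3;  -(1/2)·log₂(2/3) = 0.2925
H(X|Y) = 0.3962 + 0.0000 + 0.2925
  = 0.6887 bits
H(X) - H(X|Y) = 1.5000 - 0.6887 = 0.8113 bits

Both sides equal 0.8113 bits, so I(X;Y) = H(X) - H(X|Y) ✓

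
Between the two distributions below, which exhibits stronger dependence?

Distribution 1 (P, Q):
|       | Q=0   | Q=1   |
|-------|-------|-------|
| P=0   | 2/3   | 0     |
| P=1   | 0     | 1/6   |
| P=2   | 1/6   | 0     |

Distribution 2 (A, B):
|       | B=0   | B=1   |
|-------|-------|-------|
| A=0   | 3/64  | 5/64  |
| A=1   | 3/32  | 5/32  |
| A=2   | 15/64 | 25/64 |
Distribution 1 (P, Q):
Marginal P(P) (row sums):
  P(P=0) = 2/3 + 0 = 2/3
  P(P=1) = 0 + 1/6 = 1/6
  P(P=2) = 1/6 + 0 = 1/6
Marginal P(Q) (column sums):
  P(Q=0) = 2/3 + 0 + 1/6 = 5/6
  P(Q=1) = 0 + 1/6 + 0 = 1/6

H(P) = -[(2/3)·log₂(2/3) + (1/6)·log₂(1/6) + (1/6)·log₂(1/6)]
  = 0.3900 + 0.4308 + 0.4308
  = 1.2516 bits
H(Q) = -[(5/6)·log₂(5/6) + (1/6)·log₂(1/6)]
  = 0.2192 + 0.4308
  = 0.6500 bits
H(P,Q) = -[(2/3)·log₂(2/3) + (1/6)·log₂(1/6) + (1/6)·log₂(1/6)]
  = 0.3900 + 0.4308 + 0.4308
  = 1.2516 bits

I(P;Q) = H(P) + H(Q) - H(P,Q)
  = 1.2516 + 0.6500 - 1.2516
  = 0.6500 bits

Distribution 2 (A, B):
Marginal P(A) (row sums):
  P(A=0) = 3/64 + 5/64 = 1/8
  P(A=1) = 3/32 + 5/32 = 1/4
  P(A=2) = 15/64 + 25/64 = 5/8
Marginal P(B) (column sums):
  P(B=0) = 3/64 + 3/32 + 15/64 = 3/8
  P(B=1) = 5/64 + 5/32 + 25/64 = 5/8

H(A) = -[(1/8)·log₂(1/8) + (1/4)·log₂(1/4) + (5/8)·log₂(5/8)]
  = 0.3750 + 0.5000 + 0.4238
  = 1.2988 bits
H(B) = -[(3/8)·log₂(3/8) + (5/8)·log₂(5/8)]
  = 0.5306 + 0.4238
  = 0.9544 bits
H(A,B) = -[(3/64)·log₂(3/64) + (5/64)·log₂(5/64) + (3/32)·log₂(3/32) + (5/32)·log₂(5/32) + (15/64)·log₂(15/64) + (25/64)·log₂(25/64)]
  = 0.2070 + 0.2873 + 0.3202 + 0.4184 + 0.4906 + 0.5297
  = 2.2532 bits

I(A;B) = H(A) + H(B) - H(A,B)
  = 1.2988 + 0.9544 - 2.2532
  = 0.0000 bits

I(P;Q) = 0.6500 bits > I(A;B) = 0.0000 bits, so (P, Q) has the higher mutual information (stronger dependence).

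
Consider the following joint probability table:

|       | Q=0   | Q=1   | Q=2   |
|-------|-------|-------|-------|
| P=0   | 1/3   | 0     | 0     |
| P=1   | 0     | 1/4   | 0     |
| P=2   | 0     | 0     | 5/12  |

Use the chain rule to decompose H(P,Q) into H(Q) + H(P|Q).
By the chain rule: H(P,Q) = H(Q) + H(P|Q)

Marginal P(Q) (column sums):
  P(Q=0) = 1/3 + 0 + 0 = 1/3
  P(Q=1) = 0 + 1/4 + 0 = 1/4
  P(Q=2) = 0 + 0 + 5/12 = 5/12
H(Q) = -[(1/3)·log₂(1/3) + (1/4)·log₂(1/4) + (5/12)·log₂(5/12)]
  = 0.5283 + 0.5000 + 0.5263
  = 1.5546 bits
H(P|Q) = -Σ P(P,Q)·log₂ P(P|Q), where P(P|Q) = P(P,Q) / P(Q)
  (cells with P(P,Q) = 0 contribute 0)
  (P=0,Q=0): P(P|Q) = (1/3)/(1/3) = 1;  -(1/3)·log₂(1) = 0.0000
  (P=1,Q=1): P(P|Q) = (1/4)/(1/4) = 1;  -(1/4)·log₂(1) = 0.0000
  (P=2,Q=2): P(P|Q) = (5/12)/(5/12) = 1;  -(5/12)·log₂(1) = 0.0000
H(P|Q) = 0.0000 + 0.0000 + 0.0000
  = 0.0000 bits

H(P,Q) = H(Q) + H(P|Q) = 1.5546 + 0.0000 = 1.5546 bits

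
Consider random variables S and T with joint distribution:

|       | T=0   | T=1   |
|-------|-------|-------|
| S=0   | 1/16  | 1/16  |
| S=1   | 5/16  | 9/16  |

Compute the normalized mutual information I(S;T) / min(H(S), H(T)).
Marginal P(S) (row sums):
  P(S=0) = 1/16 + 1/16 = 1/8
  P(S=1) = 5/16 + 9/16 = 7/8
Marginal P(T) (column sums):
  P(T=0) = 1/16 + 5/16 = 3/8
  P(T=1) = 1/16 + 9/16 = 5/8

H(S) = -[(1/8)·log₂(1/8) + (7/8)·log₂(7/8)]
  = 0.3750 + 0.1686
  = 0.5436 bits
H(T) = -[(3/8)·log₂(3/8) + (5/8)·log₂(5/8)]
  = 0.5306 + 0.4238
  = 0.9544 bits
H(S,T) = -[(1/16)·log₂(1/16) + (1/16)·log₂(1/16) + (5/16)·log₂(5/16) + (9/16)·log₂(9/16)]
  = 0.2500 + 0.2500 + 0.5244 + 0.4669
  = 1.4913 bits

I(S;T) = H(S) + H(T) - H(S,T)
  = 0.5436 + 0.9544 - 1.4913
  = 0.0067 bits

min(H(S), H(T)) = min(0.5436, 0.9544) = 0.5436 bits
Normalized MI = 0.0067 / 0.5436 = 0.0123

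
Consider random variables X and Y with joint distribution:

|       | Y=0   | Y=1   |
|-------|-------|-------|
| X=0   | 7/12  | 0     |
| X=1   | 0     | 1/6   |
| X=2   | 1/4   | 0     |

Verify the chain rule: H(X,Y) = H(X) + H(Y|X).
Left side:
H(X,Y) = -[(7/12)·log₂(7/12) + (1/6)·log₂(1/6) + (1/4)·log₂(1/4)]
  = 0.4536 + 0.4308 + 0.5000
  = 1.3844 bits

Right side:
Marginal P(X) (row sums):
  P(X=0) = 7/12 + 0 = 7/12
  P(X=1) = 0 + 1/6 = 1/6
  P(X=2) = 1/4 + 0 = 1/4
H(X) = -[(7/12)·log₂(7/12) + (1/6)·log₂(1/6) + (1/4)·log₂(1/4)]
  = 0.4536 + 0.4308 + 0.5000
  = 1.3844 bits
H(Y|X) = -Σ P(X,Y)·log₂ P(Y|X), where P(Y|X) = P(X,Y) / P(X)
  (cells with P(X,Y) = 0 contribute 0)
  (X=0,Y=0): P(Y|X) = (7/12)/(7/12) = 1;  -(7/12)·log₂(1) = 0.0000
  (X=1,Y=1): P(Y|X) = (1/6)/(1/6) = 1;  -(1/6)·log₂(1) = 0.0000
  (X=2,Y=0): P(Y|X) = (1/4)/(1/4) = 1;  -(1/4)·log₂(1) = 0.0000
H(Y|X) = 0.0000 + 0.0000 + 0.0000
  = 0.0000 bits
H(X) + H(Y|X) = 1.3844 + 0.0000 = 1.3844 bits

Both sides equal 1.3844 bits, so the chain rule holds ✓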